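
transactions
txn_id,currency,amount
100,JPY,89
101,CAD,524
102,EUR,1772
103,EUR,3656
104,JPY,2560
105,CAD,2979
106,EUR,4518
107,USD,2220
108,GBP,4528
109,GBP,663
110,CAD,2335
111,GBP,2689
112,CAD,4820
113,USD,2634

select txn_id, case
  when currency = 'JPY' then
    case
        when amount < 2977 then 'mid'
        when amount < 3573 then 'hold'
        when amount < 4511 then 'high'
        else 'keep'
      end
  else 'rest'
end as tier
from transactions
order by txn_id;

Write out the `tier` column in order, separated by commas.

mid, rest, rest, rest, mid, rest, rest, rest, rest, rest, rest, rest, rest, rest

txn_id=100: currency='JPY' → inner[amount < 2977] → mid
txn_id=101: currency='CAD' → outer ELSE → rest
txn_id=102: currency='EUR' → outer ELSE → rest
txn_id=103: currency='EUR' → outer ELSE → rest
txn_id=104: currency='JPY' → inner[amount < 2977] → mid
txn_id=105: currency='CAD' → outer ELSE → rest
txn_id=106: currency='EUR' → outer ELSE → rest
txn_id=107: currency='USD' → outer ELSE → rest
txn_id=108: currency='GBP' → outer ELSE → rest
txn_id=109: currency='GBP' → outer ELSE → rest
txn_id=110: currency='CAD' → outer ELSE → rest
txn_id=111: currency='GBP' → outer ELSE → rest
txn_id=112: currency='CAD' → outer ELSE → rest
txn_id=113: currency='USD' → outer ELSE → rest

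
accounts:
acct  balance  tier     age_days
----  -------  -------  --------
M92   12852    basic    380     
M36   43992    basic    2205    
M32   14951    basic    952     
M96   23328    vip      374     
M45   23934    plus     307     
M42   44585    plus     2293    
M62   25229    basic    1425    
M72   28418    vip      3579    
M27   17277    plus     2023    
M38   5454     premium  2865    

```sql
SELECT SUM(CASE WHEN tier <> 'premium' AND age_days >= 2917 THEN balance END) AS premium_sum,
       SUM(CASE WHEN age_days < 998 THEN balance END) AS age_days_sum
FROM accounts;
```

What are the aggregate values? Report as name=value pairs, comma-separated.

premium_sum=28418, age_days_sum=75065

[premium_sum: tier <> 'premium' AND age_days >= 2917]
acct=M92: ✗
acct=M36: ✗
acct=M32: ✗
acct=M96: ✗
acct=M45: ✗
acct=M42: ✗
acct=M62: ✗
acct=M72: ✓ → 28418
acct=M27: ✗
acct=M38: ✗
premium_sum = 28418
—
[age_days_sum: age_days < 998]
acct=M92: ✓ → 12852
acct=M36: ✗
acct=M32: ✓ → 14951
acct=M96: ✓ → 23328
acct=M45: ✓ → 23934
acct=M42: ✗
acct=M62: ✗
acct=M72: ✗
acct=M27: ✗
acct=M38: ✗
age_days_sum = 12852 + 14951 + 23328 + 23934 = 75065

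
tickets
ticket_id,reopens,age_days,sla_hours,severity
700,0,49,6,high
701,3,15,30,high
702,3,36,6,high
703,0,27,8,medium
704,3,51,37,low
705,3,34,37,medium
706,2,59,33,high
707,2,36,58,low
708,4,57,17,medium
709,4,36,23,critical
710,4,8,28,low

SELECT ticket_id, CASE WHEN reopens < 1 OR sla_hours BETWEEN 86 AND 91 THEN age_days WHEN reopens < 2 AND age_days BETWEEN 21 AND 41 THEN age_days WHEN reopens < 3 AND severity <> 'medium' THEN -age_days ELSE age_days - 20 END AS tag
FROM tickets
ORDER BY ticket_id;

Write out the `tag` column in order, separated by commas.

49, -5, 16, 27, 31, 14, -59, -36, 37, 16, -12

ticket_id=700: reopens < 1 OR sla_hours BETWEEN 86 AND 91 → 49
ticket_id=701: ELSE → -5
ticket_id=702: ELSE → 16
ticket_id=703: reopens < 1 OR sla_hours BETWEEN 86 AND 91 → 27
ticket_id=704: ELSE → 31
ticket_id=705: ELSE → 14
ticket_id=706: reopens < 3 AND severity <> 'medium' → -59
ticket_id=707: reopens < 3 AND severity <> 'medium' → -36
ticket_id=708: ELSE → 37
ticket_id=709: ELSE → 16
ticket_id=710: ELSE → -12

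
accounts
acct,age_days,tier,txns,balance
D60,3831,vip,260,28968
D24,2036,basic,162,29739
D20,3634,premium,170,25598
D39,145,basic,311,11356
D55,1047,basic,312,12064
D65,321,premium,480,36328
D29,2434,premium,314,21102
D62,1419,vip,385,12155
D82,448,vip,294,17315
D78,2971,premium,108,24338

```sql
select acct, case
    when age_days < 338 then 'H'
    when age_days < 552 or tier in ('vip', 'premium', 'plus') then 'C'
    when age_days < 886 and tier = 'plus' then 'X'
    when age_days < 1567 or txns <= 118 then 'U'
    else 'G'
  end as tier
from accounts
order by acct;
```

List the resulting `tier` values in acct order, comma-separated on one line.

C, G, C, H, U, C, C, H, C, C

acct=D20: age_days < 552 or tier in ('vip', 'premium', 'plus') → C
acct=D24: ELSE → G
acct=D29: age_days < 552 or tier in ('vip', 'premium', 'plus') → C
acct=D39: age_days < 338 → H
acct=D55: age_days < 1567 or txns <= 118 → U
acct=D60: age_days < 552 or tier in ('vip', 'premium', 'plus') → C
acct=D62: age_days < 552 or tier in ('vip', 'premium', 'plus') → C
acct=D65: age_days < 338 → H
acct=D78: age_days < 552 or tier in ('vip', 'premium', 'plus') → C
acct=D82: age_days < 552 or tier in ('vip', 'premium', 'plus') → C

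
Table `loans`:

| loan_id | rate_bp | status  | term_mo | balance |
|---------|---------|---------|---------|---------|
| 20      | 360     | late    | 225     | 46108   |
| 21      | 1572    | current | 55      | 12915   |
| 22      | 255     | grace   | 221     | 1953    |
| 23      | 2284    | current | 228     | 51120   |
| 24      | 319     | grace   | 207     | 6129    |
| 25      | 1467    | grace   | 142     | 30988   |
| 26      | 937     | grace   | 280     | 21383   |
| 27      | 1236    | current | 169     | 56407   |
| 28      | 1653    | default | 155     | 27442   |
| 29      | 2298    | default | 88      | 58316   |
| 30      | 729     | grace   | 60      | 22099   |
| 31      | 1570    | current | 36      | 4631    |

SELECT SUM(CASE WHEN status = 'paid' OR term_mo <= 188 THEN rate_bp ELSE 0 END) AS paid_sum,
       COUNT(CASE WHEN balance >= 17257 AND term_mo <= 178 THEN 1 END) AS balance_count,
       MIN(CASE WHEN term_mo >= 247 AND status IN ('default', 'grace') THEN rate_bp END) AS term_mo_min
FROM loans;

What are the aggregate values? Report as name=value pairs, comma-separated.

paid_sum=10525, balance_count=5, term_mo_min=937

[paid_sum: status = 'paid' OR term_mo <= 188]
loan_id=20: ✗
loan_id=21: ✓ → 1572
loan_id=22: ✗
loan_id=23: ✗
loan_id=24: ✗
loan_id=25: ✓ → 1467
loan_id=26: ✗
loan_id=27: ✓ → 1236
loan_id=28: ✓ → 1653
loan_id=29: ✓ → 2298
loan_id=30: ✓ → 729
loan_id=31: ✓ → 1570
paid_sum = 1572 + 1467 + 1236 + 1653 + 2298 + 729 + 1570 = 10525
—
[balance_count: balance >= 17257 AND term_mo <= 178]
loan_id=20: ✗
loan_id=21: ✗
loan_id=22: ✗
loan_id=23: ✗
loan_id=24: ✗
loan_id=25: ✓ → 1
loan_id=26: ✗
loan_id=27: ✓ → 1
loan_id=28: ✓ → 1
loan_id=29: ✓ → 1
loan_id=30: ✓ → 1
loan_id=31: ✗
balance_count = COUNT(1, 1, 1, 1, 1) = 5
—
[term_mo_min: term_mo >= 247 AND status IN ('default', 'grace')]
loan_id=20: ✗
loan_id=21: ✗
loan_id=22: ✗
loan_id=23: ✗
loan_id=24: ✗
loan_id=25: ✗
loan_id=26: ✓ → 937
loan_id=27: ✗
loan_id=28: ✗
loan_id=29: ✗
loan_id=30: ✗
loan_id=31: ✗
term_mo_min = MIN(937) = 937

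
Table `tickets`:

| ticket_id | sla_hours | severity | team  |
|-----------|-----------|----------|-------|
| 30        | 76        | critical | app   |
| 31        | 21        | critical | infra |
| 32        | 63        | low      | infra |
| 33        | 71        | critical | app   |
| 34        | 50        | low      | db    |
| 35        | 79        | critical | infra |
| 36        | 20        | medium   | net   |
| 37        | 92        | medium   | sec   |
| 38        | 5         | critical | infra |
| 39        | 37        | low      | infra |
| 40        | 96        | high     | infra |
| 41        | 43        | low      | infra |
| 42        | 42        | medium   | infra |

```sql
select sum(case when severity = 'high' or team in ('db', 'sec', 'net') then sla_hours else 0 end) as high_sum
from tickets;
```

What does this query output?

ticket_id=30: ✗
ticket_id=31: ✗
ticket_id=32: ✗
ticket_id=33: ✗
ticket_id=34: ✓ → 50
ticket_id=35: ✗
ticket_id=36: ✓ → 20
ticket_id=37: ✓ → 92
ticket_id=38: ✗
ticket_id=39: ✗
ticket_id=40: ✓ → 96
ticket_id=41: ✗
ticket_id=42: ✗
high_sum = 50 + 20 + 92 + 96 = 258

258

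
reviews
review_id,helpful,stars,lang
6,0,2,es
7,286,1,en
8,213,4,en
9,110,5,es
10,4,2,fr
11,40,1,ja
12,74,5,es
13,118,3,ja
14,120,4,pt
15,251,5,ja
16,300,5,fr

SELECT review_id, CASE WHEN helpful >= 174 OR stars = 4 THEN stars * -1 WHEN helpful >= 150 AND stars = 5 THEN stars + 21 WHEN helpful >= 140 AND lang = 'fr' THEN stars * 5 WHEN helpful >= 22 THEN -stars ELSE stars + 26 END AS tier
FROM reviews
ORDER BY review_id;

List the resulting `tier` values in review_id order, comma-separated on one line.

28, -1, -4, -5, 28, -1, -5, -3, -4, -5, -5

review_id=6: ELSE → 28
review_id=7: helpful >= 174 OR stars = 4 → -1
review_id=8: helpful >= 174 OR stars = 4 → -4
review_id=9: helpful >= 22 → -5
review_id=10: ELSE → 28
review_id=11: helpful >= 22 → -1
review_id=12: helpful >= 22 → -5
review_id=13: helpful >= 22 → -3
review_id=14: helpful >= 174 OR stars = 4 → -4
review_id=15: helpful >= 174 OR stars = 4 → -5
review_id=16: helpful >= 174 OR stars = 4 → -5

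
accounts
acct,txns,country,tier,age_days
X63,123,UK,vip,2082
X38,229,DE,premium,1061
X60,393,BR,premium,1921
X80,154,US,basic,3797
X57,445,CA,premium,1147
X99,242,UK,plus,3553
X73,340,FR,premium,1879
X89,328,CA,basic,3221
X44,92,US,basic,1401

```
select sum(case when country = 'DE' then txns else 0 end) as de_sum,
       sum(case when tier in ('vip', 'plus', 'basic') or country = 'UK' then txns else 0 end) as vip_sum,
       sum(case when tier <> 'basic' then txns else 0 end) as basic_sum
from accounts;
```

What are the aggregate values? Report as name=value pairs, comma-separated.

[de_sum: country = 'DE']
acct=X63: ✗
acct=X38: ✓ → 229
acct=X60: ✗
acct=X80: ✗
acct=X57: ✗
acct=X99: ✗
acct=X73: ✗
acct=X89: ✗
acct=X44: ✗
de_sum = 229
—
[vip_sum: tier in ('vip', 'plus', 'basic') or country = 'UK']
acct=X63: ✓ → 123
acct=X38: ✗
acct=X60: ✗
acct=X80: ✓ → 154
acct=X57: ✗
acct=X99: ✓ → 242
acct=X73: ✗
acct=X89: ✓ → 328
acct=X44: ✓ → 92
vip_sum = 123 + 154 + 242 + 328 + 92 = 939
—
[basic_sum: tier <> 'basic']
acct=X63: ✓ → 123
acct=X38: ✓ → 229
acct=X60: ✓ → 393
acct=X80: ✗
acct=X57: ✓ → 445
acct=X99: ✓ → 242
acct=X73: ✓ → 340
acct=X89: ✗
acct=X44: ✗
basic_sum = 123 + 229 + 393 + 445 + 242 + 340 = 1772

de_sum=229, vip_sum=939, basic_sum=1772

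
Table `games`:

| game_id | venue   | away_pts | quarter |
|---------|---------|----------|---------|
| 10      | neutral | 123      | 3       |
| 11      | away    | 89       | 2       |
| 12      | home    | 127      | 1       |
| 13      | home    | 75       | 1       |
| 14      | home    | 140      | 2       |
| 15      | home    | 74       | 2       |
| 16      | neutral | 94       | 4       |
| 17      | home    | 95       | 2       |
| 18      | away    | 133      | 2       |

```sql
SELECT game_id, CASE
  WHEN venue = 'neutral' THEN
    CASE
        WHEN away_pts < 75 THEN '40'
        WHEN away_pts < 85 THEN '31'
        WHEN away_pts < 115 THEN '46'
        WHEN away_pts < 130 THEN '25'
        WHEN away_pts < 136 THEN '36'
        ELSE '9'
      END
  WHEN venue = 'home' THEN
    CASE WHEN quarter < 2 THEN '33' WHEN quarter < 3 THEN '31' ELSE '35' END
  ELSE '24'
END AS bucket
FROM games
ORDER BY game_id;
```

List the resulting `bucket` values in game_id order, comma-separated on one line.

game_id=10: venue='neutral' → inner[away_pts < 130] → 25
game_id=11: venue='away' → outer ELSE → 24
game_id=12: venue='home' → inner[quarter < 2] → 33
game_id=13: venue='home' → inner[quarter < 2] → 33
game_id=14: venue='home' → inner[quarter < 3] → 31
game_id=15: venue='home' → inner[quarter < 3] → 31
game_id=16: venue='neutral' → inner[away_pts < 115] → 46
game_id=17: venue='home' → inner[quarter < 3] → 31
game_id=18: venue='away' → outer ELSE → 24

25, 24, 33, 33, 31, 31, 46, 31, 24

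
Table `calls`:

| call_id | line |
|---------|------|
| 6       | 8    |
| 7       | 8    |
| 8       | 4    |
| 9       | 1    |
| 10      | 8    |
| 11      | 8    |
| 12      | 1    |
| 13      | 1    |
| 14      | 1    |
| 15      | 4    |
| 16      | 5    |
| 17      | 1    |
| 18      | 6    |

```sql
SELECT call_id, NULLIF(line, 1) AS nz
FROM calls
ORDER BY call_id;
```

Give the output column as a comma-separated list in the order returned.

8, 8, 4, NULL, 8, 8, NULL, NULL, NULL, 4, 5, NULL, 6

call_id=6: line=8 vs 1: differ → 8
call_id=7: line=8 vs 1: differ → 8
call_id=8: line=4 vs 1: differ → 4
call_id=9: line=1 vs 1: equal → NULL
call_id=10: line=8 vs 1: differ → 8
call_id=11: line=8 vs 1: differ → 8
call_id=12: line=1 vs 1: equal → NULL
call_id=13: line=1 vs 1: equal → NULL
call_id=14: line=1 vs 1: equal → NULL
call_id=15: line=4 vs 1: differ → 4
call_id=16: line=5 vs 1: differ → 5
call_id=17: line=1 vs 1: equal → NULL
call_id=18: line=6 vs 1: differ → 6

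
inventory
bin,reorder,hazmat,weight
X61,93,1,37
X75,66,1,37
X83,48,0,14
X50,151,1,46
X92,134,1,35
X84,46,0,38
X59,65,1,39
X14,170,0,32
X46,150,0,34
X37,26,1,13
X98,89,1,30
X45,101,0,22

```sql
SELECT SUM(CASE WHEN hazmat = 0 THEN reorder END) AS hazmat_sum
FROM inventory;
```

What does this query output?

515

bin=X61: ✗
bin=X75: ✗
bin=X83: ✓ → 48
bin=X50: ✗
bin=X92: ✗
bin=X84: ✓ → 46
bin=X59: ✗
bin=X14: ✓ → 170
bin=X46: ✓ → 150
bin=X37: ✗
bin=X98: ✗
bin=X45: ✓ → 101
hazmat_sum = 48 + 46 + 170 + 150 + 101 = 515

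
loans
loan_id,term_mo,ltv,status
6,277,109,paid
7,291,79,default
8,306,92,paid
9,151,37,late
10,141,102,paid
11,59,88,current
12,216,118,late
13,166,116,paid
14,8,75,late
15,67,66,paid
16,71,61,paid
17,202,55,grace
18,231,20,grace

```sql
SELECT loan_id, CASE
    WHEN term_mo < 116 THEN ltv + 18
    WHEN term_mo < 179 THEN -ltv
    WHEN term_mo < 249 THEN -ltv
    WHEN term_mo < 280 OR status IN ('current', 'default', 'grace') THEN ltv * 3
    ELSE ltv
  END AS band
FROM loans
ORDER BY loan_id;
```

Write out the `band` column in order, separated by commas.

loan_id=6: term_mo < 280 OR status IN ('current', 'default', 'grace') → 327
loan_id=7: term_mo < 280 OR status IN ('current', 'default', 'grace') → 237
loan_id=8: ELSE → 92
loan_id=9: term_mo < 179 → -37
loan_id=10: term_mo < 179 → -102
loan_id=11: term_mo < 116 → 106
loan_id=12: term_mo < 249 → -118
loan_id=13: term_mo < 179 → -116
loan_id=14: term_mo < 116 → 93
loan_id=15: term_mo < 116 → 84
loan_id=16: term_mo < 116 → 79
loan_id=17: term_mo < 249 → -55
loan_id=18: term_mo < 249 → -20

327, 237, 92, -37, -102, 106, -118, -116, 93, 84, 79, -55, -20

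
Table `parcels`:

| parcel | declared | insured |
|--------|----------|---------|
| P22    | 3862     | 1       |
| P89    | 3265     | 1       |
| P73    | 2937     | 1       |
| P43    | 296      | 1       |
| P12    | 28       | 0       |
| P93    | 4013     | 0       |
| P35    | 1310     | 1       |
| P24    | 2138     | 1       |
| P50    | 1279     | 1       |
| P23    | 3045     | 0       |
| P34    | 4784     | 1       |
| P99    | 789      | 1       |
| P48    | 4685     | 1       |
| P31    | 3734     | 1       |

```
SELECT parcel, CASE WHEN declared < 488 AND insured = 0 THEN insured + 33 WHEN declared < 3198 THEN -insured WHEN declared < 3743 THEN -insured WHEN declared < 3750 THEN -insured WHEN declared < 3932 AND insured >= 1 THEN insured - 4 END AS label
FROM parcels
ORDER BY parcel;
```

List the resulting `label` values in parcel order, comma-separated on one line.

parcel=P12: declared < 488 AND insured = 0 → 33
parcel=P22: declared < 3932 AND insured >= 1 → -3
parcel=P23: declared < 3198 → 0
parcel=P24: declared < 3198 → -1
parcel=P31: declared < 3743 → -1
parcel=P34: (no match → NULL) → NULL
parcel=P35: declared < 3198 → -1
parcel=P43: declared < 3198 → -1
parcel=P48: (no match → NULL) → NULL
parcel=P50: declared < 3198 → -1
parcel=P73: declared < 3198 → -1
parcel=P89: declared < 3743 → -1
parcel=P93: (no match → NULL) → NULL
parcel=P99: declared < 3198 → -1

33, -3, 0, -1, -1, NULL, -1, -1, NULL, -1, -1, -1, NULL, -1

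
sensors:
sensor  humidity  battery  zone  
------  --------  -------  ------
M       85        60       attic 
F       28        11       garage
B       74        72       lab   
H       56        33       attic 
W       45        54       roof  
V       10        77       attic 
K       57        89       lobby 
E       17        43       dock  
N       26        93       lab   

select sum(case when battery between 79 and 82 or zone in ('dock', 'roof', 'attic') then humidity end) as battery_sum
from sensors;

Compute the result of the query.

213

sensor=M: ✓ → 85
sensor=F: ✗
sensor=B: ✗
sensor=H: ✓ → 56
sensor=W: ✓ → 45
sensor=V: ✓ → 10
sensor=K: ✗
sensor=E: ✓ → 17
sensor=N: ✗
battery_sum = 85 + 56 + 45 + 10 + 17 = 213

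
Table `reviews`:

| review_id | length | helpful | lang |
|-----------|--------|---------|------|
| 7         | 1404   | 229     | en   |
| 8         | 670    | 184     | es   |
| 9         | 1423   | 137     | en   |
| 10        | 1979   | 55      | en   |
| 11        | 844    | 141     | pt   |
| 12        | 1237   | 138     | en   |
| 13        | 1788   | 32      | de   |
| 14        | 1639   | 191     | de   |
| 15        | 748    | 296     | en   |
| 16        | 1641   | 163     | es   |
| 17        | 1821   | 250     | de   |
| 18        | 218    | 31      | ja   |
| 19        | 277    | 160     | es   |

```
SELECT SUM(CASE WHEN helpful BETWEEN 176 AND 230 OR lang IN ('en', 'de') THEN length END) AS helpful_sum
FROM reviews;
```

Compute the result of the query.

12709

review_id=7: ✓ → 1404
review_id=8: ✓ → 670
review_id=9: ✓ → 1423
review_id=10: ✓ → 1979
review_id=11: ✗
review_id=12: ✓ → 1237
review_id=13: ✓ → 1788
review_id=14: ✓ → 1639
review_id=15: ✓ → 748
review_id=16: ✗
review_id=17: ✓ → 1821
review_id=18: ✗
review_id=19: ✗
helpful_sum = 1404 + 670 + 1423 + 1979 + 1237 + 1788 + 1639 + 748 + 1821 = 12709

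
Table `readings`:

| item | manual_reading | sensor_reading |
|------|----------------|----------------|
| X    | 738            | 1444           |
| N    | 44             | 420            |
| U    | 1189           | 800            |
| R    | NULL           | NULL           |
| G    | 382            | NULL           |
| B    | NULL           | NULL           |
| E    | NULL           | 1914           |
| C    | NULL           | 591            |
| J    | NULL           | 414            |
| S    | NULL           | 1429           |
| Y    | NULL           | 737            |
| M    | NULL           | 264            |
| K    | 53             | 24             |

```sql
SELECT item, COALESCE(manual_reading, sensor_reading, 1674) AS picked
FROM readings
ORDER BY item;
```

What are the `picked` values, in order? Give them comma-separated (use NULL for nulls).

item=B: manual_reading=NULL, sensor_reading=NULL, → literal 1674 → 1674
item=C: manual_reading=NULL, sensor_reading=591 → 591
item=E: manual_reading=NULL, sensor_reading=1914 → 1914
item=G: manual_reading=382 → 382
item=J: manual_reading=NULL, sensor_reading=414 → 414
item=K: manual_reading=53 → 53
item=M: manual_reading=NULL, sensor_reading=264 → 264
item=N: manual_reading=44 → 44
item=R: manual_reading=NULL, sensor_reading=NULL, → literal 1674 → 1674
item=S: manual_reading=NULL, sensor_reading=1429 → 1429
item=U: manual_reading=1189 → 1189
item=X: manual_reading=738 → 738
item=Y: manual_reading=NULL, sensor_reading=737 → 737

1674, 591, 1914, 382, 414, 53, 264, 44, 1674, 1429, 1189, 738, 737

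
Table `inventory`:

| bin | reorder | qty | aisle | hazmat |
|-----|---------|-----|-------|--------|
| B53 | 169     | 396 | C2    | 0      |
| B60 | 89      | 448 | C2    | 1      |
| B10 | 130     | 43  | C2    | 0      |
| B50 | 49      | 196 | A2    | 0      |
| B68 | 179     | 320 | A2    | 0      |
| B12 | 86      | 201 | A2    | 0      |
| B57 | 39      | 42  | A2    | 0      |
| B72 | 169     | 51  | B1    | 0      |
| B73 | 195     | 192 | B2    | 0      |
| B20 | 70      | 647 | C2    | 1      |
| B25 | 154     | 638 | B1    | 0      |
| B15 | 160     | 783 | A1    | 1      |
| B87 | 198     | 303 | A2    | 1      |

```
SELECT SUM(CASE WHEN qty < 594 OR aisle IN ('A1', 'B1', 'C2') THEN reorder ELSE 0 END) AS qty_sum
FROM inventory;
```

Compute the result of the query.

bin=B53: ✓ → 169
bin=B60: ✓ → 89
bin=B10: ✓ → 130
bin=B50: ✓ → 49
bin=B68: ✓ → 179
bin=B12: ✓ → 86
bin=B57: ✓ → 39
bin=B72: ✓ → 169
bin=B73: ✓ → 195
bin=B20: ✓ → 70
bin=B25: ✓ → 154
bin=B15: ✓ → 160
bin=B87: ✓ → 198
qty_sum = 169 + 89 + 130 + 49 + 179 + 86 + 39 + 169 + 195 + 70 + 154 + 160 + 198 = 1687

1687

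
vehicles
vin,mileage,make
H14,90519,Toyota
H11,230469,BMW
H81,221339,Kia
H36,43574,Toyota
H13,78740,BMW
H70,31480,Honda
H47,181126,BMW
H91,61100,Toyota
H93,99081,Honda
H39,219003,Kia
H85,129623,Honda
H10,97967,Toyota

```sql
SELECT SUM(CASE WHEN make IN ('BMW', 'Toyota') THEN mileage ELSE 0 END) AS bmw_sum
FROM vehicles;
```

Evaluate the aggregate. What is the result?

783495

vin=H14: ✓ → 90519
vin=H11: ✓ → 230469
vin=H81: ✗
vin=H36: ✓ → 43574
vin=H13: ✓ → 78740
vin=H70: ✗
vin=H47: ✓ → 181126
vin=H91: ✓ → 61100
vin=H93: ✗
vin=H39: ✗
vin=H85: ✗
vin=H10: ✓ → 97967
bmw_sum = 90519 + 230469 + 43574 + 78740 + 181126 + 61100 + 97967 = 783495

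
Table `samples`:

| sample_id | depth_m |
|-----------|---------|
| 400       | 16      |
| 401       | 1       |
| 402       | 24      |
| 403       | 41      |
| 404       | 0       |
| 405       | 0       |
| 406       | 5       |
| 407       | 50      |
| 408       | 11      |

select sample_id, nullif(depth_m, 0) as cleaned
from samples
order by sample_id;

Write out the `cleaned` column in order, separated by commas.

16, 1, 24, 41, NULL, NULL, 5, 50, 11

sample_id=400: depth_m=16 vs 0: differ → 16
sample_id=401: depth_m=1 vs 0: differ → 1
sample_id=402: depth_m=24 vs 0: differ → 24
sample_id=403: depth_m=41 vs 0: differ → 41
sample_id=404: depth_m=0 vs 0: equal → NULL
sample_id=405: depth_m=0 vs 0: equal → NULL
sample_id=406: depth_m=5 vs 0: differ → 5
sample_id=407: depth_m=50 vs 0: differ → 50
sample_id=408: depth_m=11 vs 0: differ → 11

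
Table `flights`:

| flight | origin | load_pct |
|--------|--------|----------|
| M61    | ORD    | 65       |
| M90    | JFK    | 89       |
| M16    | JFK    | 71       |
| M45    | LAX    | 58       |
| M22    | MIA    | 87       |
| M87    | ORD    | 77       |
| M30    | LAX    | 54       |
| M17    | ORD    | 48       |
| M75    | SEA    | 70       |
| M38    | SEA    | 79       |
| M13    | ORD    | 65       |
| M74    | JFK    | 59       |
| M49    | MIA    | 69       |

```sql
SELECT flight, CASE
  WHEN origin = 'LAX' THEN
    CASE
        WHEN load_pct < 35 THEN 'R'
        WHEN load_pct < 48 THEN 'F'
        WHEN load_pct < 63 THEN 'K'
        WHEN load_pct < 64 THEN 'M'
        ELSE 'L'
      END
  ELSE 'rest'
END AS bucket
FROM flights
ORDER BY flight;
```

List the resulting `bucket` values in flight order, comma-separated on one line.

rest, rest, rest, rest, K, rest, K, rest, rest, rest, rest, rest, rest

flight=M13: origin='ORD' → outer ELSE → rest
flight=M16: origin='JFK' → outer ELSE → rest
flight=M17: origin='ORD' → outer ELSE → rest
flight=M22: origin='MIA' → outer ELSE → rest
flight=M30: origin='LAX' → inner[load_pct < 63] → K
flight=M38: origin='SEA' → outer ELSE → rest
flight=M45: origin='LAX' → inner[load_pct < 63] → K
flight=M49: origin='MIA' → outer ELSE → rest
flight=M61: origin='ORD' → outer ELSE → rest
flight=M74: origin='JFK' → outer ELSE → rest
flight=M75: origin='SEA' → outer ELSE → rest
flight=M87: origin='ORD' → outer ELSE → rest
flight=M90: origin='JFK' → outer ELSE → rest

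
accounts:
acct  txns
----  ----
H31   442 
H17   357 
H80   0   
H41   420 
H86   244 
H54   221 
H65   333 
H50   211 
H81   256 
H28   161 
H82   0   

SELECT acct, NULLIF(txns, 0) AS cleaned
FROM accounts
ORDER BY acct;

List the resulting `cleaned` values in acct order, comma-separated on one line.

acct=H17: txns=357 vs 0: differ → 357
acct=H28: txns=161 vs 0: differ → 161
acct=H31: txns=442 vs 0: differ → 442
acct=H41: txns=420 vs 0: differ → 420
acct=H50: txns=211 vs 0: differ → 211
acct=H54: txns=221 vs 0: differ → 221
acct=H65: txns=333 vs 0: differ → 333
acct=H80: txns=0 vs 0: equal → NULL
acct=H81: txns=256 vs 0: differ → 256
acct=H82: txns=0 vs 0: equal → NULL
acct=H86: txns=244 vs 0: differ → 244

357, 161, 442, 420, 211, 221, 333, NULL, 256, NULL, 244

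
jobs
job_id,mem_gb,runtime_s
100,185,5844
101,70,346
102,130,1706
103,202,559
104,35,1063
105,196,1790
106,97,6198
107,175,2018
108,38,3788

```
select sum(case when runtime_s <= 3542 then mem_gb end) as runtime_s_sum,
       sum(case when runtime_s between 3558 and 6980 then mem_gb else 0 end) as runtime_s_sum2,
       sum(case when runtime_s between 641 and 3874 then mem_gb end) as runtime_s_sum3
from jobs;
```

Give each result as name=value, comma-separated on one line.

runtime_s_sum=808, runtime_s_sum2=320, runtime_s_sum3=574

[runtime_s_sum: runtime_s <= 3542]
job_id=100: ✗
job_id=101: ✓ → 70
job_id=102: ✓ → 130
job_id=103: ✓ → 202
job_id=104: ✓ → 35
job_id=105: ✓ → 196
job_id=106: ✗
job_id=107: ✓ → 175
job_id=108: ✗
runtime_s_sum = 70 + 130 + 202 + 35 + 196 + 175 = 808
—
[runtime_s_sum2: runtime_s between 3558 and 6980]
job_id=100: ✓ → 185
job_id=101: ✗
job_id=102: ✗
job_id=103: ✗
job_id=104: ✗
job_id=105: ✗
job_id=106: ✓ → 97
job_id=107: ✗
job_id=108: ✓ → 38
runtime_s_sum2 = 185 + 97 + 38 = 320
—
[runtime_s_sum3: runtime_s between 641 and 3874]
job_id=100: ✗
job_id=101: ✗
job_id=102: ✓ → 130
job_id=103: ✗
job_id=104: ✓ → 35
job_id=105: ✓ → 196
job_id=106: ✗
job_id=107: ✓ → 175
job_id=108: ✓ → 38
runtime_s_sum3 = 130 + 35 + 196 + 175 + 38 = 574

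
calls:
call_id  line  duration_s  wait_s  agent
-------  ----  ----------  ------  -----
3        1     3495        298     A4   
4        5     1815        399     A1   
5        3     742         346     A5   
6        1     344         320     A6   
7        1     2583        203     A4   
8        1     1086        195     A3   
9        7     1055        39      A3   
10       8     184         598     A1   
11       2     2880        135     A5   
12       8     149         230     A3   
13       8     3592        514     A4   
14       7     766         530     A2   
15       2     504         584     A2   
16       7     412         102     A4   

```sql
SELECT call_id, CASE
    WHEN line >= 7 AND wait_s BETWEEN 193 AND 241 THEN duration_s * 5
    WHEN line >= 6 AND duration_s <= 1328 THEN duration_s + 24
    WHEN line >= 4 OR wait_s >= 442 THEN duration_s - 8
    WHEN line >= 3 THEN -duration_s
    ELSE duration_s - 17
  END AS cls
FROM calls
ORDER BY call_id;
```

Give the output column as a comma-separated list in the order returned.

3478, 1807, -742, 327, 2566, 1069, 1079, 208, 2863, 745, 3584, 790, 496, 436

call_id=3: ELSE → 3478
call_id=4: line >= 4 OR wait_s >= 442 → 1807
call_id=5: line >= 3 → -742
call_id=6: ELSE → 327
call_id=7: ELSE → 2566
call_id=8: ELSE → 1069
call_id=9: line >= 6 AND duration_s <= 1328 → 1079
call_id=10: line >= 6 AND duration_s <= 1328 → 208
call_id=11: ELSE → 2863
call_id=12: line >= 7 AND wait_s BETWEEN 193 AND 241 → 745
call_id=13: line >= 4 OR wait_s >= 442 → 3584
call_id=14: line >= 6 AND duration_s <= 1328 → 790
call_id=15: line >= 4 OR wait_s >= 442 → 496
call_id=16: line >= 6 AND duration_s <= 1328 → 436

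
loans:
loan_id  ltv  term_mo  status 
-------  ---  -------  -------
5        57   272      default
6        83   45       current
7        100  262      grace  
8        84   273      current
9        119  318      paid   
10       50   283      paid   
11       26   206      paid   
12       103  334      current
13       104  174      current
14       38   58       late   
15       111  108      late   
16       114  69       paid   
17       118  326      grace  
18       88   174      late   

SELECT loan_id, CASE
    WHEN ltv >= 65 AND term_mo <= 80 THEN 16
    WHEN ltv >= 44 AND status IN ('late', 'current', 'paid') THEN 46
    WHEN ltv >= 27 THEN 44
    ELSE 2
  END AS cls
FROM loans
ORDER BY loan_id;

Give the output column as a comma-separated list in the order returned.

loan_id=5: ltv >= 27 → 44
loan_id=6: ltv >= 65 AND term_mo <= 80 → 16
loan_id=7: ltv >= 27 → 44
loan_id=8: ltv >= 44 AND status IN ('late', 'current', 'paid') → 46
loan_id=9: ltv >= 44 AND status IN ('late', 'current', 'paid') → 46
loan_id=10: ltv >= 44 AND status IN ('late', 'current', 'paid') → 46
loan_id=11: ELSE → 2
loan_id=12: ltv >= 44 AND status IN ('late', 'current', 'paid') → 46
loan_id=13: ltv >= 44 AND status IN ('late', 'current', 'paid') → 46
loan_id=14: ltv >= 27 → 44
loan_id=15: ltv >= 44 AND status IN ('late', 'current', 'paid') → 46
loan_id=16: ltv >= 65 AND term_mo <= 80 → 16
loan_id=17: ltv >= 27 → 44
loan_id=18: ltv >= 44 AND status IN ('late', 'current', 'paid') → 46

44, 16, 44, 46, 46, 46, 2, 46, 46, 44, 46, 16, 44, 46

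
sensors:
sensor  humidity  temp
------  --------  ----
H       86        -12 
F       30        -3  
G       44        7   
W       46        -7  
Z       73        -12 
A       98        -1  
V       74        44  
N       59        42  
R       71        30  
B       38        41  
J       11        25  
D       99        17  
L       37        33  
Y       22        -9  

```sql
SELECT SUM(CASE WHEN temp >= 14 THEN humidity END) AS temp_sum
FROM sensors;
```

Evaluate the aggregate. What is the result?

389

sensor=H: ✗
sensor=F: ✗
sensor=G: ✗
sensor=W: ✗
sensor=Z: ✗
sensor=A: ✗
sensor=V: ✓ → 74
sensor=N: ✓ → 59
sensor=R: ✓ → 71
sensor=B: ✓ → 38
sensor=J: ✓ → 11
sensor=D: ✓ → 99
sensor=L: ✓ → 37
sensor=Y: ✗
temp_sum = 74 + 59 + 71 + 38 + 11 + 99 + 37 = 389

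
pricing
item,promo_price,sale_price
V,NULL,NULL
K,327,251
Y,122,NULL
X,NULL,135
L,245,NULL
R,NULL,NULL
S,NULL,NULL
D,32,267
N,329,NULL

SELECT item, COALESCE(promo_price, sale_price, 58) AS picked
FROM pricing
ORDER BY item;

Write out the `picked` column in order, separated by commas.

32, 327, 245, 329, 58, 58, 58, 135, 122

item=D: promo_price=32 → 32
item=K: promo_price=327 → 327
item=L: promo_price=245 → 245
item=N: promo_price=329 → 329
item=R: promo_price=NULL, sale_price=NULL, → literal 58 → 58
item=S: promo_price=NULL, sale_price=NULL, → literal 58 → 58
item=V: promo_price=NULL, sale_price=NULL, → literal 58 → 58
item=X: promo_price=NULL, sale_price=135 → 135
item=Y: promo_price=122 → 122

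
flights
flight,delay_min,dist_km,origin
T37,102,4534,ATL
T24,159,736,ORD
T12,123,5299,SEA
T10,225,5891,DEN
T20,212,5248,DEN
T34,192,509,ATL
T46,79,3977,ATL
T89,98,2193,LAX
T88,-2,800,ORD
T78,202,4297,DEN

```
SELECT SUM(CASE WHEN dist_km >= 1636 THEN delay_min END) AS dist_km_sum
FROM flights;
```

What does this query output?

1041

flight=T37: ✓ → 102
flight=T24: ✗
flight=T12: ✓ → 123
flight=T10: ✓ → 225
flight=T20: ✓ → 212
flight=T34: ✗
flight=T46: ✓ → 79
flight=T89: ✓ → 98
flight=T88: ✗
flight=T78: ✓ → 202
dist_km_sum = 102 + 123 + 225 + 212 + 79 + 98 + 202 = 1041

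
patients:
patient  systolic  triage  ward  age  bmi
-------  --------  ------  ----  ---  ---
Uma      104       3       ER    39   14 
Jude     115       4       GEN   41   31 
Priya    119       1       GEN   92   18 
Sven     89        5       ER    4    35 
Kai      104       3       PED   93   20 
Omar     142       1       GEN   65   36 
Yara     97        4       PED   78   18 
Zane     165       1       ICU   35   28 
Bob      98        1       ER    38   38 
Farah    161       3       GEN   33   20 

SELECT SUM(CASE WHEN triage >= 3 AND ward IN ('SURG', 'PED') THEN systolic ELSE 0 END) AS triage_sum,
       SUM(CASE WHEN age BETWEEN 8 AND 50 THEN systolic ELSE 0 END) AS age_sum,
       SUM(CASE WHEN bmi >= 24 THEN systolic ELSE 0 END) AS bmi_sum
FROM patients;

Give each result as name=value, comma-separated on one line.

triage_sum=201, age_sum=643, bmi_sum=609

[triage_sum: triage >= 3 AND ward IN ('SURG', 'PED')]
patient=Uma: ✗
patient=Jude: ✗
patient=Priya: ✗
patient=Sven: ✗
patient=Kai: ✓ → 104
patient=Omar: ✗
patient=Yara: ✓ → 97
patient=Zane: ✗
patient=Bob: ✗
patient=Farah: ✗
triage_sum = 104 + 97 = 201
—
[age_sum: age BETWEEN 8 AND 50]
patient=Uma: ✓ → 104
patient=Jude: ✓ → 115
patient=Priya: ✗
patient=Sven: ✗
patient=Kai: ✗
patient=Omar: ✗
patient=Yara: ✗
patient=Zane: ✓ → 165
patient=Bob: ✓ → 98
patient=Farah: ✓ → 161
age_sum = 104 + 115 + 165 + 98 + 161 = 643
—
[bmi_sum: bmi >= 24]
patient=Uma: ✗
patient=Jude: ✓ → 115
patient=Priya: ✗
patient=Sven: ✓ → 89
patient=Kai: ✗
patient=Omar: ✓ → 142
patient=Yara: ✗
patient=Zane: ✓ → 165
patient=Bob: ✓ → 98
patient=Farah: ✗
bmi_sum = 115 + 89 + 142 + 165 + 98 = 609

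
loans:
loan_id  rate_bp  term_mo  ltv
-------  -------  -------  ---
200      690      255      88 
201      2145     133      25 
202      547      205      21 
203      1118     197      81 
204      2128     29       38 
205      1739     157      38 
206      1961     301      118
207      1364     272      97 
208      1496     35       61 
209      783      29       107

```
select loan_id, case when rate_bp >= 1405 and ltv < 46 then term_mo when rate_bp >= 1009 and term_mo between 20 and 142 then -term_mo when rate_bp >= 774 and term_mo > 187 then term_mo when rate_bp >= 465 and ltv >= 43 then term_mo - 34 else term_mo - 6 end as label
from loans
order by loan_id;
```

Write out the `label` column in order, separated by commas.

221, 133, 199, 197, 29, 157, 301, 272, -35, -5

loan_id=200: rate_bp >= 465 and ltv >= 43 → 221
loan_id=201: rate_bp >= 1405 and ltv < 46 → 133
loan_id=202: ELSE → 199
loan_id=203: rate_bp >= 774 and term_mo > 187 → 197
loan_id=204: rate_bp >= 1405 and ltv < 46 → 29
loan_id=205: rate_bp >= 1405 and ltv < 46 → 157
loan_id=206: rate_bp >= 774 and term_mo > 187 → 301
loan_id=207: rate_bp >= 774 and term_mo > 187 → 272
loan_id=208: rate_bp >= 1009 and term_mo between 20 and 142 → -35
loan_id=209: rate_bp >= 465 and ltv >= 43 → -5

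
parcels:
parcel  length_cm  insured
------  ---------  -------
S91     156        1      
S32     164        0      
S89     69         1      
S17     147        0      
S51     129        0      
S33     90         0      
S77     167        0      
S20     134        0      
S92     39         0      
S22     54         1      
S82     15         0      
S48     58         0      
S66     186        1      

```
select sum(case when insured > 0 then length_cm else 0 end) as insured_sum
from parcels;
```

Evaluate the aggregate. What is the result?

465

parcel=S91: ✓ → 156
parcel=S32: ✗
parcel=S89: ✓ → 69
parcel=S17: ✗
parcel=S51: ✗
parcel=S33: ✗
parcel=S77: ✗
parcel=S20: ✗
parcel=S92: ✗
parcel=S22: ✓ → 54
parcel=S82: ✗
parcel=S48: ✗
parcel=S66: ✓ → 186
insured_sum = 156 + 69 + 54 + 186 = 465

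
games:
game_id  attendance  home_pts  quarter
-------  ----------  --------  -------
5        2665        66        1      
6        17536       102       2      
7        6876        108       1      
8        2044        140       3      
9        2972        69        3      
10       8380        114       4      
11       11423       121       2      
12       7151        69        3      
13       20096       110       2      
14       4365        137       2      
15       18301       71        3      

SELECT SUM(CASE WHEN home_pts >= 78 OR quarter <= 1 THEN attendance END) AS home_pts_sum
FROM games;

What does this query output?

game_id=5: ✓ → 2665
game_id=6: ✓ → 17536
game_id=7: ✓ → 6876
game_id=8: ✓ → 2044
game_id=9: ✗
game_id=10: ✓ → 8380
game_id=11: ✓ → 11423
game_id=12: ✗
game_id=13: ✓ → 20096
game_id=14: ✓ → 4365
game_id=15: ✗
home_pts_sum = 2665 + 17536 + 6876 + 2044 + 8380 + 11423 + 20096 + 4365 = 73385

73385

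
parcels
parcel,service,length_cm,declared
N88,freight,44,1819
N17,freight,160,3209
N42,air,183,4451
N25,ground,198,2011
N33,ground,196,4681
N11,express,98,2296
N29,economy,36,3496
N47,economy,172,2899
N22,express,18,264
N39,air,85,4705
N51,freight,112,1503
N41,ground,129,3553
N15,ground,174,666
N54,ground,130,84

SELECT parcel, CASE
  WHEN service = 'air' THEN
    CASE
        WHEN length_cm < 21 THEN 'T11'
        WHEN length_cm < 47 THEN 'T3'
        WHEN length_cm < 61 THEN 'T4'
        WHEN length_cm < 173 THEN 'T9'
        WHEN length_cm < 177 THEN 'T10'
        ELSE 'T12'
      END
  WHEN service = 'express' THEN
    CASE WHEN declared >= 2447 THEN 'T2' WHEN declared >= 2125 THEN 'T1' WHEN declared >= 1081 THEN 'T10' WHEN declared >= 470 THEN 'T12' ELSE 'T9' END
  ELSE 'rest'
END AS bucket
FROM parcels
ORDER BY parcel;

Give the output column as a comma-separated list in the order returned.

parcel=N11: service='express' → inner[declared >= 2125] → T1
parcel=N15: service='ground' → outer ELSE → rest
parcel=N17: service='freight' → outer ELSE → rest
parcel=N22: service='express' → inner[ELSE] → T9
parcel=N25: service='ground' → outer ELSE → rest
parcel=N29: service='economy' → outer ELSE → rest
parcel=N33: service='ground' → outer ELSE → rest
parcel=N39: service='air' → inner[length_cm < 173] → T9
parcel=N41: service='ground' → outer ELSE → rest
parcel=N42: service='air' → inner[ELSE] → T12
parcel=N47: service='economy' → outer ELSE → rest
parcel=N51: service='freight' → outer ELSE → rest
parcel=N54: service='ground' → outer ELSE → rest
parcel=N88: service='freight' → outer ELSE → rest

T1, rest, rest, T9, rest, rest, rest, T9, rest, T12, rest, rest, rest, rest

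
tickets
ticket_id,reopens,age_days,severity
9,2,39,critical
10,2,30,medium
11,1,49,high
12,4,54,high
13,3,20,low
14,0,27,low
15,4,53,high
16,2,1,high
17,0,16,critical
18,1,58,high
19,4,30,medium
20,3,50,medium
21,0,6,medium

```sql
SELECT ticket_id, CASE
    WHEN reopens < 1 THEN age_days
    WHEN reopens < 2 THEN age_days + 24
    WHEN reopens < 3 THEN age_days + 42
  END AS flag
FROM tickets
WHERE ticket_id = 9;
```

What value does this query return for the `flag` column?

81

ticket_id = 9: reopens=2, age_days=39, severity=critical.
reopens < 1 → false
reopens < 2 → false
reopens < 3 → true → 81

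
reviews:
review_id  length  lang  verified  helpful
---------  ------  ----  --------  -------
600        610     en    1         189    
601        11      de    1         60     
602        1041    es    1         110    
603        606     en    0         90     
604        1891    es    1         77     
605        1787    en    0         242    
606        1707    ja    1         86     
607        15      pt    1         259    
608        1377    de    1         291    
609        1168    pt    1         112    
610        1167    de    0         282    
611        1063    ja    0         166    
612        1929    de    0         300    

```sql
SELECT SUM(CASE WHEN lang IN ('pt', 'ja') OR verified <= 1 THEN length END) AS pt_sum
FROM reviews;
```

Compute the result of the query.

review_id=600: ✓ → 610
review_id=601: ✓ → 11
review_id=602: ✓ → 1041
review_id=603: ✓ → 606
review_id=604: ✓ → 1891
review_id=605: ✓ → 1787
review_id=606: ✓ → 1707
review_id=607: ✓ → 15
review_id=608: ✓ → 1377
review_id=609: ✓ → 1168
review_id=610: ✓ → 1167
review_id=611: ✓ → 1063
review_id=612: ✓ → 1929
pt_sum = 610 + 11 + 1041 + 606 + 1891 + 1787 + 1707 + 15 + 1377 + 1168 + 1167 + 1063 + 1929 = 14372

14372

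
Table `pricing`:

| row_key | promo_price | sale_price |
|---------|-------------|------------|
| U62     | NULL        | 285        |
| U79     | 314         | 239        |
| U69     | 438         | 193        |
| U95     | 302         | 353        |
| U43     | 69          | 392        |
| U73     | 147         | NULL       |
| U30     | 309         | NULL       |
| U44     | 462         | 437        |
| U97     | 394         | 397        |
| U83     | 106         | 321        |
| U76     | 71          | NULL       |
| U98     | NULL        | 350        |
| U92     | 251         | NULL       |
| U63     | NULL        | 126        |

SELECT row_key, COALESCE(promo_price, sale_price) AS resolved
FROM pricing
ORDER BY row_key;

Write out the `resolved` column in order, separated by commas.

row_key=U30: promo_price=309 → 309
row_key=U43: promo_price=69 → 69
row_key=U44: promo_price=462 → 462
row_key=U62: promo_price=NULL, sale_price=285 → 285
row_key=U63: promo_price=NULL, sale_price=126 → 126
row_key=U69: promo_price=438 → 438
row_key=U73: promo_price=147 → 147
row_key=U76: promo_price=71 → 71
row_key=U79: promo_price=314 → 314
row_key=U83: promo_price=106 → 106
row_key=U92: promo_price=251 → 251
row_key=U95: promo_price=302 → 302
row_key=U97: promo_price=394 → 394
row_key=U98: promo_price=NULL, sale_price=350 → 350

309, 69, 462, 285, 126, 438, 147, 71, 314, 106, 251, 302, 394, 350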